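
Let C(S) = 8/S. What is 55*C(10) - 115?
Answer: -71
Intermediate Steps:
55*C(10) - 115 = 55*(8/10) - 115 = 55*(8*(⅒)) - 115 = 55*(⅘) - 115 = 44 - 115 = -71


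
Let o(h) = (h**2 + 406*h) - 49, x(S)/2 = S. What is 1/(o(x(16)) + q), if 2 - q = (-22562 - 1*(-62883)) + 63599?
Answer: -1/89951 ≈ -1.1117e-5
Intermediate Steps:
x(S) = 2*S
o(h) = -49 + h**2 + 406*h
q = -103918 (q = 2 - ((-22562 - 1*(-62883)) + 63599) = 2 - ((-22562 + 62883) + 63599) = 2 - (40321 + 63599) = 2 - 1*103920 = 2 - 103920 = -103918)
1/(o(x(16)) + q) = 1/((-49 + (2*16)**2 + 406*(2*16)) - 103918) = 1/((-49 + 32**2 + 406*32) - 103918) = 1/((-49 + 1024 + 12992) - 103918) = 1/(13967 - 103918) = 1/(-89951) = -1/89951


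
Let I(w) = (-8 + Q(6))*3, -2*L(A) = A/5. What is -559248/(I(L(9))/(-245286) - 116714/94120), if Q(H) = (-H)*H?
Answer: 82762675306560/183435169 ≈ 4.5118e+5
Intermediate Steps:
Q(H) = -H²
L(A) = -A/10 (L(A) = -A/(2*5) = -A/10)
I(w) = -132 (I(w) = (-8 - 1*6²)*3 = (-8 - 1*36)*3 = (-8 - 36)*3 = -44*3 = -132)
-559248/(I(L(9))/(-245286) - 116714/94120) = -559248/(-132/(-245286) - 116714/94120) = -559248/(-132*(-1/245286) - 116714*1/94120) = -559248/(22/40881 - 4489/3620) = -559248/(-183435169/147989220) = -559248*(-147989220/183435169) = 82762675306560/183435169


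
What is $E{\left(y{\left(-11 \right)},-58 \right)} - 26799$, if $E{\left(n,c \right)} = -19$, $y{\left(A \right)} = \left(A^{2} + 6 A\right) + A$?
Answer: $-26818$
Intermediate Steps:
$y{\left(A \right)} = A^{2} + 7 A$
$E{\left(y{\left(-11 \right)},-58 \right)} - 26799 = -19 - 26799 = -26818$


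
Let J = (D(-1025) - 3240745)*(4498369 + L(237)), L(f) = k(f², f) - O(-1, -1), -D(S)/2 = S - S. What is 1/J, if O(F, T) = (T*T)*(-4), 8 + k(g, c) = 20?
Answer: -1/14578118696825 ≈ -6.8596e-14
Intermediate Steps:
k(g, c) = 12 (k(g, c) = -8 + 20 = 12)
O(F, T) = -4*T² (O(F, T) = T²*(-4) = -4*T²)
D(S) = 0 (D(S) = -2*(S - S) = -2*0 = 0)
L(f) = 16 (L(f) = 12 - (-4)*(-1)² = 12 - (-4) = 12 - 1*(-4) = 12 + 4 = 16)
J = -14578118696825 (J = (0 - 3240745)*(4498369 + 16) = -3240745*4498385 = -14578118696825)
1/J = 1/(-14578118696825) = -1/14578118696825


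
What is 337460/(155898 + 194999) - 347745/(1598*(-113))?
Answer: 633076745/219248702 ≈ 2.8875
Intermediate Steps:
337460/(155898 + 194999) - 347745/(1598*(-113)) = 337460/350897 - 347745/(-180574) = 337460*(1/350897) - 347745*(-1/180574) = 337460/350897 + 347745/180574 = 633076745/219248702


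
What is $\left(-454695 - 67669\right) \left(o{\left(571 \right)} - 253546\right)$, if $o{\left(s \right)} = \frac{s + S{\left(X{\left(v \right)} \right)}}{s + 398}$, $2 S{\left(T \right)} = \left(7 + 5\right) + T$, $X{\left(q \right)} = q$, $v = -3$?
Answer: $\frac{128337259738454}{969} \approx 1.3244 \cdot 10^{11}$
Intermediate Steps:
$S{\left(T \right)} = 6 + \frac{T}{2}$ ($S{\left(T \right)} = \frac{\left(7 + 5\right) + T}{2} = \frac{12 + T}{2} = 6 + \frac{T}{2}$)
$o{\left(s \right)} = \frac{\frac{9}{2} + s}{398 + s}$ ($o{\left(s \right)} = \frac{s + \left(6 + \frac{1}{2} \left(-3\right)\right)}{s + 398} = \frac{s + \left(6 - \frac{3}{2}\right)}{398 + s} = \frac{s + \frac{9}{2}}{398 + s} = \frac{\frac{9}{2} + s}{398 + s}$)
$\left(-454695 - 67669\right) \left(o{\left(571 \right)} - 253546\right) = \left(-454695 - 67669\right) \left(\frac{\frac{9}{2} + 571}{398 + 571} - 253546\right) = - 522364 \left(\frac{1}{969} \cdot \frac{1151}{2} - 253546\right) = - 522364 \left(\frac{1151}{1938} - 253546\right) = \left(-522364\right) \left(- \frac{491370997}{1938}\right) = \frac{128337259738454}{969}$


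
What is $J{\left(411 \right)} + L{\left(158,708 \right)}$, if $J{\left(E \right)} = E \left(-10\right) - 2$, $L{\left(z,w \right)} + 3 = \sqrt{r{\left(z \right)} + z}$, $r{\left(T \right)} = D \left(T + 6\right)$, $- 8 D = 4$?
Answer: $-4115 + 2 \sqrt{19} \approx -4106.3$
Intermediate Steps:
$D = - \frac{1}{2}$ ($D = \left(- \frac{1}{8}\right) 4 = - \frac{1}{2} \approx -0.5$)
$r{\left(T \right)} = -3 - \frac{T}{2}$ ($r{\left(T \right)} = - \frac{T + 6}{2} = - \frac{6 + T}{2} = -3 - \frac{T}{2}$)
$L{\left(z,w \right)} = -3 + \sqrt{-3 + \frac{z}{2}}$ ($L{\left(z,w \right)} = -3 + \sqrt{\left(-3 - \frac{z}{2}\right) + z} = -3 + \sqrt{-3 + \frac{z}{2}}$)
$J{\left(E \right)} = -2 - 10 E$ ($J{\left(E \right)} = - 10 E - 2 = -2 - 10 E$)
$J{\left(411 \right)} + L{\left(158,708 \right)} = \left(-2 - 4110\right) - \left(3 - \frac{\sqrt{-12 + 2 \cdot 158}}{2}\right) = \left(-2 - 4110\right) - \left(3 - \frac{\sqrt{-12 + 316}}{2}\right) = -4112 - \left(3 - \frac{\sqrt{304}}{2}\right) = -4112 - \left(3 - \frac{4 \sqrt{19}}{2}\right) = -4112 - \left(3 - 2 \sqrt{19}\right) = -4115 + 2 \sqrt{19}$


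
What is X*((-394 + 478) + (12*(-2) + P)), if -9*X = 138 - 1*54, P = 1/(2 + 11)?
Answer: -21868/39 ≈ -560.72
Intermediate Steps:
P = 1/13 ≈ 0.076923
X = -28/3 (X = -(138 - 1*54)/9 = -(138 - 54)/9 = -⅑*84 = -28/3 ≈ -9.3333)
X*((-394 + 478) + (12*(-2) + P)) = -28*((-394 + 478) + (12*(-2) + 1/13))/3 = -28*(84 + (-24 + 1/13))/3 = -28*(84 - 311/13)/3 = -28/3*781/13 = -21868/39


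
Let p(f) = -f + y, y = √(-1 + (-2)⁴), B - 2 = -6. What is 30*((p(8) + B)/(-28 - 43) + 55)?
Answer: 117510/71 - 30*√15/71 ≈ 1653.4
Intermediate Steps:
B = -4 (B = 2 - 6 = -4)
y = √15 (y = √(-1 + 16) = √15 ≈ 3.8730)
p(f) = √15 - f (p(f) = -f + √15 = √15 - f)
30*((p(8) + B)/(-28 - 43) + 55) = 30*(((√15 - 1*8) - 4)/(-28 - 43) + 55) = 30*(((√15 - 8) - 4)/(-71) + 55) = 30*(((-8 + √15) - 4)*(-1/71) + 55) = 30*((-12 + √15)*(-1/71) + 55) = 30*((12/71 - √15/71) + 55) = 30*(3917/71 - √15/71) = 117510/71 - 30*√15/71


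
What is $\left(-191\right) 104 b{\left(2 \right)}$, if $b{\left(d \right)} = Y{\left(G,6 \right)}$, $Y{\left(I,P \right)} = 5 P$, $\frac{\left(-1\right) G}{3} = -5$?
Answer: $-595920$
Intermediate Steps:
$G = 15$ ($G = \left(-3\right) \left(-5\right) = 15$)
$b{\left(d \right)} = 30$ ($b{\left(d \right)} = 5 \cdot 6 = 30$)
$\left(-191\right) 104 b{\left(2 \right)} = \left(-191\right) 104 \cdot 30 = \left(-19864\right) 30 = -595920$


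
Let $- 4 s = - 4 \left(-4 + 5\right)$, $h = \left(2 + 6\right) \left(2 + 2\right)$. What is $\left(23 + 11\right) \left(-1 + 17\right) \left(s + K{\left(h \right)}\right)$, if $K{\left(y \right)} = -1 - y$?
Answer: $-17408$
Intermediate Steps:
$h = 32$ ($h = 8 \cdot 4 = 32$)
$s = 1$ ($s = - \frac{\left(-4\right) \left(-4 + 5\right)}{4} = - \frac{\left(-4\right) 1}{4} = \left(- \frac{1}{4}\right) \left(-4\right) = 1$)
$\left(23 + 11\right) \left(-1 + 17\right) \left(s + K{\left(h \right)}\right) = \left(23 + 11\right) \left(-1 + 17\right) \left(1 - 33\right) = 34 \cdot 16 \left(1 - 33\right) = 544 \left(1 - 33\right) = 544 \left(-32\right) = -17408$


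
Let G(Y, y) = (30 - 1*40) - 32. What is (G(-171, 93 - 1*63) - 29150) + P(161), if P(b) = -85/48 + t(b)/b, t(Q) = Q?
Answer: -1401253/48 ≈ -29193.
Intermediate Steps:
P(b) = -37/48 (P(b) = -85/48 + b/b = -85*1/48 + 1 = -85/48 + 1 = -37/48)
G(Y, y) = -42 (G(Y, y) = (30 - 40) - 32 = -10 - 32 = -42)
(G(-171, 93 - 1*63) - 29150) + P(161) = (-42 - 29150) - 37/48 = -29192 - 37/48 = -1401253/48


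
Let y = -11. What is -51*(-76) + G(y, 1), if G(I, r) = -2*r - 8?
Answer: 3866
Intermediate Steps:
G(I, r) = -8 - 2*r
-51*(-76) + G(y, 1) = -51*(-76) + (-8 - 2*1) = 3876 + (-8 - 2) = 3876 - 10 = 3866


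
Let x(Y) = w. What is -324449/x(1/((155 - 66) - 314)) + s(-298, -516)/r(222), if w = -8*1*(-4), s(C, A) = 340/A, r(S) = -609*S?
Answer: -2829283204319/279048672 ≈ -10139.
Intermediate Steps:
w = 32 (w = -8*(-4) = 32)
x(Y) = 32
-324449/x(1/((155 - 66) - 314)) + s(-298, -516)/r(222) = -324449/32 + (340/(-516))/((-609*222)) = -324449*1/32 + (340*(-1/516))/(-135198) = -324449/32 - 85/129*(-1/135198) = -324449/32 + 85/17440542 = -2829283204319/279048672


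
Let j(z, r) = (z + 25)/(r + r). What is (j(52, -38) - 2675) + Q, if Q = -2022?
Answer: -357049/76 ≈ -4698.0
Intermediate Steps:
j(z, r) = (25 + z)/(2*r) (j(z, r) = (25 + z)/((2*r)) = (25 + z)*(1/(2*r)) = (25 + z)/(2*r))
(j(52, -38) - 2675) + Q = ((½)*(25 + 52)/(-38) - 2675) - 2022 = ((½)*(-1/38)*77 - 2675) - 2022 = (-77/76 - 2675) - 2022 = -203377/76 - 2022 = -357049/76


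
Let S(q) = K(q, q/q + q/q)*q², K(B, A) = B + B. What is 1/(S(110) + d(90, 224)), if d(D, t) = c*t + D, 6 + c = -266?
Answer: 1/2601162 ≈ 3.8444e-7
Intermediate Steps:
c = -272 (c = -6 - 266 = -272)
d(D, t) = D - 272*t (d(D, t) = -272*t + D = D - 272*t)
K(B, A) = 2*B
S(q) = 2*q³ (S(q) = (2*q)*q² = 2*q³)
1/(S(110) + d(90, 224)) = 1/(2*110³ + (90 - 272*224)) = 1/(2*1331000 + (90 - 60928)) = 1/(2662000 - 60838) = 1/2601162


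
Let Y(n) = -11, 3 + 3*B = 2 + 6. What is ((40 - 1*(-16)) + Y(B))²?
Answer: 2025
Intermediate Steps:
B = 5/3 (B = -1 + (2 + 6)/3 = -1 + (⅓)*8 = -1 + 8/3 = 5/3 ≈ 1.6667)
((40 - 1*(-16)) + Y(B))² = ((40 - 1*(-16)) - 11)² = ((40 + 16) - 11)² = (56 - 11)² = 45² = 2025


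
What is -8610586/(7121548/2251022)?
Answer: -4845654629723/1780387 ≈ -2.7217e+6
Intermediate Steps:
-8610586/(7121548/2251022) = -8610586/(7121548*(1/2251022)) = -8610586/3560774/1125511 = -8610586*1125511/3560774 = -4845654629723/1780387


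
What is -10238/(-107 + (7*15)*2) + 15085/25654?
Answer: -261091897/2642362 ≈ -98.810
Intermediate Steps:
-10238/(-107 + (7*15)*2) + 15085/25654 = -10238/(-107 + 105*2) + 15085*(1/25654) = -10238/(-107 + 210) + 15085/25654 = -10238/103 + 15085/25654 = -261091897/2642362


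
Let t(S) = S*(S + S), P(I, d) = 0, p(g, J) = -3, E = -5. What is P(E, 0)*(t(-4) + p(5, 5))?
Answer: 0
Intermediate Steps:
t(S) = 2*S**2 (t(S) = S*(2*S) = 2*S**2)
P(E, 0)*(t(-4) + p(5, 5)) = 0*(2*(-4)**2 - 3) = 0*(2*16 - 3) = 0*(32 - 3) = 0*29 = 0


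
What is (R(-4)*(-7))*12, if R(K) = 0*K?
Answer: 0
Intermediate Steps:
R(K) = 0
(R(-4)*(-7))*12 = (0*(-7))*12 = 0*12 = 0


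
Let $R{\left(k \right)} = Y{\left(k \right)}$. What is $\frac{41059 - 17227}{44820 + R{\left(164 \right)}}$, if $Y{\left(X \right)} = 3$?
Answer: $\frac{7944}{14941} \approx 0.53169$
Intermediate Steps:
$R{\left(k \right)} = 3$
$\frac{41059 - 17227}{44820 + R{\left(164 \right)}} = \frac{41059 - 17227}{44820 + 3} = \frac{23832}{44823} = 23832 \cdot \frac{1}{44823} = \frac{7944}{14941}$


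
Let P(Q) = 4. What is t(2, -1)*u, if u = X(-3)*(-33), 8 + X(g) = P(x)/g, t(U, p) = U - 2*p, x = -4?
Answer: 1232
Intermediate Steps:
X(g) = -8 + 4/g
u = 308 (u = (-8 + 4/(-3))*(-33) = (-8 + 4*(-1/3))*(-33) = (-8 - 4/3)*(-33) = -28/3*(-33) = 308)
t(2, -1)*u = (2 - 2*(-1))*308 = (2 + 2)*308 = 4*308 = 1232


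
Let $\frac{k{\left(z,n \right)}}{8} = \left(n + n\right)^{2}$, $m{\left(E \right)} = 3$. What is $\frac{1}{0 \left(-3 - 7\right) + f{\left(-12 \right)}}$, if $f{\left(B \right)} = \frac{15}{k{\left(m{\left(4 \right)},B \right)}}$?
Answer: $\frac{1536}{5} \approx 307.2$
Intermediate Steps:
$k{\left(z,n \right)} = 32 n^{2}$ ($k{\left(z,n \right)} = 8 \left(n + n\right)^{2} = 8 \left(2 n\right)^{2} = 8 \cdot 4 n^{2} = 32 n^{2}$)
$f{\left(B \right)} = \frac{15}{32 B^{2}}$
$\frac{1}{0 \left(-3 - 7\right) + f{\left(-12 \right)}} = \frac{1}{0 \left(-3 - 7\right) + \frac{15}{32 \cdot 144}} = \frac{1}{0 \left(-10\right) + \frac{15}{32} \cdot \frac{1}{144}} = \frac{1}{0 + \frac{5}{1536}} = \frac{1}{\frac{5}{1536}} = \frac{1536}{5}$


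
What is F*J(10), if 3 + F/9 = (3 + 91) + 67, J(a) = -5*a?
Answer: -71100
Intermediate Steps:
F = 1422 (F = -27 + 9*((3 + 91) + 67) = -27 + 9*(94 + 67) = -27 + 9*161 = -27 + 1449 = 1422)
F*J(10) = 1422*(-5*10) = 1422*(-50) = -71100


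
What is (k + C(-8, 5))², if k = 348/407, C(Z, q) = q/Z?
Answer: 561001/10601536 ≈ 0.052917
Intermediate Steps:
k = 348/407 (k = 348*(1/407) = 348/407 ≈ 0.85504)
(k + C(-8, 5))² = (348/407 + 5/(-8))² = (348/407 + 5*(-⅛))² = (348/407 - 5/8)² = (749/3256)² = 561001/10601536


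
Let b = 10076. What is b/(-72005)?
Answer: -10076/72005 ≈ -0.13993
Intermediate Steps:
b/(-72005) = 10076/(-72005) = 10076*(-1/72005) = -10076/72005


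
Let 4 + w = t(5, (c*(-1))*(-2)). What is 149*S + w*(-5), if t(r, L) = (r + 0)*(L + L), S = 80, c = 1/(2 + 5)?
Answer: 83480/7 ≈ 11926.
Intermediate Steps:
c = 1/7 ≈ 0.14286
t(r, L) = 2*L*r (t(r, L) = r*(2*L) = 2*L*r)
w = -8/7 (w = -4 + 2*(((1/7)*(-1))*(-2))*5 = -4 + 2*(-1/7*(-2))*5 = -4 + 2*(2/7)*5 = -4 + 20/7 = -8/7 ≈ -1.1429)
149*S + w*(-5) = 149*80 - 8/7*(-5) = 11920 + 40/7 = 83480/7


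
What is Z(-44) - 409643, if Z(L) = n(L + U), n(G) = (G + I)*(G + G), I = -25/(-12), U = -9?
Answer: -2425475/6 ≈ -4.0425e+5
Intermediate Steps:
I = 25/12 (I = -25*(-1/12) = 25/12 ≈ 2.0833)
n(G) = 2*G*(25/12 + G) (n(G) = (G + 25/12)*(G + G) = (25/12 + G)*(2*G) = 2*G*(25/12 + G))
Z(L) = (-83 + 12*L)*(-9 + L)/6 (Z(L) = (L - 9)*(25 + 12*(L - 9))/6 = (-9 + L)*(25 + 12*(-9 + L))/6 = (-9 + L)*(25 + (-108 + 12*L))/6 = (-9 + L)*(-83 + 12*L)/6 = (-83 + 12*L)*(-9 + L)/6)
Z(-44) - 409643 = (-83 + 12*(-44))*(-9 - 44)/6 - 409643 = (⅙)*(-83 - 528)*(-53) - 409643 = (⅙)*(-611)*(-53) - 409643 = 32383/6 - 409643 = -2425475/6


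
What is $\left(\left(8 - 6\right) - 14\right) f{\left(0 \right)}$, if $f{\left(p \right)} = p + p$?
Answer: $0$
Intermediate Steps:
$f{\left(p \right)} = 2 p$
$\left(\left(8 - 6\right) - 14\right) f{\left(0 \right)} = \left(\left(8 - 6\right) - 14\right) 2 \cdot 0 = \left(2 - 14\right) 0 = \left(-12\right) 0 = 0$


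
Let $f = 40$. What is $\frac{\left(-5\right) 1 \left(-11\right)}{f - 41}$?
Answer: $-55$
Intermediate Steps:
$\frac{\left(-5\right) 1 \left(-11\right)}{f - 41} = \frac{\left(-5\right) 1 \left(-11\right)}{40 - 41} = \frac{\left(-5\right) \left(-11\right)}{-1} = \left(-1\right) 55 = -55$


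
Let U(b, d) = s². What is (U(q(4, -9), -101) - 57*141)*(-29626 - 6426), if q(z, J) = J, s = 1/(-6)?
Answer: 2607740303/9 ≈ 2.8975e+8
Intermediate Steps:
s = -⅙ ≈ -0.16667
U(b, d) = 1/36 (U(b, d) = (-⅙)² = 1/36)
(U(q(4, -9), -101) - 57*141)*(-29626 - 6426) = (1/36 - 57*141)*(-29626 - 6426) = (1/36 - 8037)*(-36052) = -289331/36*(-36052) = 2607740303/9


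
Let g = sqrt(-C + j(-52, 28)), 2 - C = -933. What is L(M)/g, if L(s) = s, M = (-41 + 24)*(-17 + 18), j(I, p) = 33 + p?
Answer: 17*I*sqrt(874)/874 ≈ 0.57503*I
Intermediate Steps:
C = 935 (C = 2 - 1*(-933) = 2 + 933 = 935)
M = -17 (M = -17*1 = -17)
g = I*sqrt(874) (g = sqrt(-1*935 + (33 + 28)) = sqrt(-935 + 61) = sqrt(-874) = I*sqrt(874) ≈ 29.563*I)
L(M)/g = -17*(-I*sqrt(874)/874) = -(-17)*I*sqrt(874)/874 = 17*I*sqrt(874)/874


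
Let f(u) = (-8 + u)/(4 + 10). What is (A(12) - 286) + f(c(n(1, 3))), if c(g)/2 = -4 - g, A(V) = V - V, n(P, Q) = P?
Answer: -2011/7 ≈ -287.29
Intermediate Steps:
A(V) = 0
c(g) = -8 - 2*g (c(g) = 2*(-4 - g) = -8 - 2*g)
f(u) = -4/7 + u/14 (f(u) = (-8 + u)/14 = (-8 + u)*(1/14) = -4/7 + u/14)
(A(12) - 286) + f(c(n(1, 3))) = (0 - 286) + (-4/7 + (-8 - 2*1)/14) = -286 + (-4/7 + (-8 - 2)/14) = -286 + (-4/7 + (1/14)*(-10)) = -286 + (-4/7 - 5/7) = -286 - 9/7 = -2011/7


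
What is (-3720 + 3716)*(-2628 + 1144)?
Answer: 5936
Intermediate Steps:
(-3720 + 3716)*(-2628 + 1144) = -4*(-1484) = 5936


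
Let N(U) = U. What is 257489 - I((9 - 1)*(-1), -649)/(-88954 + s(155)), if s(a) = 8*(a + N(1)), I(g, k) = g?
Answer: 11291665113/43853 ≈ 2.5749e+5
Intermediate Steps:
s(a) = 8 + 8*a (s(a) = 8*(a + 1) = 8*(1 + a) = 8 + 8*a)
257489 - I((9 - 1)*(-1), -649)/(-88954 + s(155)) = 257489 - (9 - 1)*(-1)/(-88954 + (8 + 8*155)) = 257489 - 8*(-1)/(-88954 + (8 + 1240)) = 257489 - (-8)/(-88954 + 1248) = 257489 - (-8)/(-87706) = 257489 - (-8)*(-1)/87706 = 257489 - 1*4/43853 = 257489 - 4/43853 = 11291665113/43853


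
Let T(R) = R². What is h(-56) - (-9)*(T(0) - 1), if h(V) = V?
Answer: -65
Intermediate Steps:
h(-56) - (-9)*(T(0) - 1) = -56 - (-9)*(0² - 1) = -56 - (-9)*(0 - 1) = -56 - (-9)*(-1) = -56 - 1*9 = -56 - 9 = -65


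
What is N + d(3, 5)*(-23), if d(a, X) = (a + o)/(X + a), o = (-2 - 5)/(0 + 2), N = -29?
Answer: -441/16 ≈ -27.563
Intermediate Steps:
o = -7/2 ≈ -3.5000
d(a, X) = (-7/2 + a)/(X + a) (d(a, X) = (a - 7/2)/(X + a) = (-7/2 + a)/(X + a))
N + d(3, 5)*(-23) = -29 + ((-7/2 + 3)/(5 + 3))*(-23) = -29 + (-½/8)*(-23) = -29 + ((⅛)*(-½))*(-23) = -29 - 1/16*(-23) = -29 + 23/16 = -441/16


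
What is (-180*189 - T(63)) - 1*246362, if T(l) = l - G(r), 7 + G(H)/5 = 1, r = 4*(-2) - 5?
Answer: -280475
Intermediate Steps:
r = -13 (r = -8 - 5 = -13)
G(H) = -30 (G(H) = -35 + 5*1 = -35 + 5 = -30)
T(l) = 30 + l (T(l) = l - 1*(-30) = l + 30 = 30 + l)
(-180*189 - T(63)) - 1*246362 = (-180*189 - (30 + 63)) - 1*246362 = (-34020 - 1*93) - 246362 = (-34020 - 93) - 246362 = -34113 - 246362 = -280475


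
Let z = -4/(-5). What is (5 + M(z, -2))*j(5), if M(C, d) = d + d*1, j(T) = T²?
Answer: 25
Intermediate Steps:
z = ⅘ (z = -4*(-⅕) = ⅘ ≈ 0.80000)
M(C, d) = 2*d (M(C, d) = d + d = 2*d)
(5 + M(z, -2))*j(5) = (5 + 2*(-2))*5² = (5 - 4)*25 = 1*25 = 25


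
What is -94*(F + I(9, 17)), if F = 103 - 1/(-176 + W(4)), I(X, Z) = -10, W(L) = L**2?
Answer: -699407/80 ≈ -8742.6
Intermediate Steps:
F = 16481/160 (F = 103 - 1/(-176 + 4**2) = 103 - 1/(-176 + 16) = 103 - 1/(-160) = 103 - 1*(-1/160) = 103 + 1/160 = 16481/160 ≈ 103.01)
-94*(F + I(9, 17)) = -94*(16481/160 - 10) = -94*14881/160 = -699407/80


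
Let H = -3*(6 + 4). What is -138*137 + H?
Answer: -18936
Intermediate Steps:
H = -30 (H = -3*10 = -30)
-138*137 + H = -138*137 - 30 = -18906 - 30 = -18936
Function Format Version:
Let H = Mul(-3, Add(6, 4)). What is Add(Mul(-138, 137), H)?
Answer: -18936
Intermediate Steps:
H = -30 (H = Mul(-3, 10) = -30)
Add(Mul(-138, 137), H) = Add(Mul(-138, 137), -30) = Add(-18906, -30) = -18936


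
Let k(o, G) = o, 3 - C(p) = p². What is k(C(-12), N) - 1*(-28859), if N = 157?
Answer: 28718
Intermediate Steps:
C(p) = 3 - p²
k(C(-12), N) - 1*(-28859) = (3 - 1*(-12)²) - 1*(-28859) = (3 - 1*144) + 28859 = (3 - 144) + 28859 = -141 + 28859 = 28718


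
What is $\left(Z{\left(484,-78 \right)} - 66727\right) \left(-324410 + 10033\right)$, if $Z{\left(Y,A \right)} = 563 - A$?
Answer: $20775918422$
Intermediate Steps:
$\left(Z{\left(484,-78 \right)} - 66727\right) \left(-324410 + 10033\right) = \left(\left(563 - -78\right) - 66727\right) \left(-324410 + 10033\right) = \left(\left(563 + 78\right) - 66727\right) \left(-314377\right) = \left(641 - 66727\right) \left(-314377\right) = \left(-66086\right) \left(-314377\right) = 20775918422$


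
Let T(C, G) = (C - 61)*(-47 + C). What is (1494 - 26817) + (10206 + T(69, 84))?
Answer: -14941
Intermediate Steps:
T(C, G) = (-61 + C)*(-47 + C)
(1494 - 26817) + (10206 + T(69, 84)) = (1494 - 26817) + (10206 + (2867 + 69² - 108*69)) = -25323 + (10206 + (2867 + 4761 - 7452)) = -25323 + (10206 + 176) = -25323 + 10382 = -14941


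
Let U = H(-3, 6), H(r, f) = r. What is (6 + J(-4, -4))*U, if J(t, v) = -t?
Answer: -30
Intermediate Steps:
U = -3
(6 + J(-4, -4))*U = (6 - 1*(-4))*(-3) = (6 + 4)*(-3) = 10*(-3) = -30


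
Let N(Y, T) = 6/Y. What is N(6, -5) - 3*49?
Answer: -146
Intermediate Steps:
N(6, -5) - 3*49 = 6/6 - 3*49 = 6*(⅙) - 147 = 1 - 147 = -146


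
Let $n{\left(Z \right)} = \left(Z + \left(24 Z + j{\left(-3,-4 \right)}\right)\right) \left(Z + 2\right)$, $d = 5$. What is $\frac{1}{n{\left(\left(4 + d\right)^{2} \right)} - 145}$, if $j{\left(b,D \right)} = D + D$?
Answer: $\frac{1}{167266} \approx 5.9785 \cdot 10^{-6}$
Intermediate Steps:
$j{\left(b,D \right)} = 2 D$
$n{\left(Z \right)} = \left(-8 + 25 Z\right) \left(2 + Z\right)$ ($n{\left(Z \right)} = \left(Z + \left(24 Z + 2 \left(-4\right)\right)\right) \left(Z + 2\right) = \left(Z + \left(24 Z - 8\right)\right) \left(2 + Z\right) = \left(Z + \left(-8 + 24 Z\right)\right) \left(2 + Z\right) = \left(-8 + 25 Z\right) \left(2 + Z\right)$)
$\frac{1}{n{\left(\left(4 + d\right)^{2} \right)} - 145} = \frac{1}{\left(-16 + 25 \left(\left(4 + 5\right)^{2}\right)^{2} + 42 \left(4 + 5\right)^{2}\right) - 145} = \frac{1}{\left(-16 + 25 \left(9^{2}\right)^{2} + 42 \cdot 9^{2}\right) - 145} = \frac{1}{\left(-16 + 25 \cdot 81^{2} + 42 \cdot 81\right) - 145} = \frac{1}{\left(-16 + 25 \cdot 6561 + 3402\right) - 145} = \frac{1}{\left(-16 + 164025 + 3402\right) - 145} = \frac{1}{167411 - 145} = \frac{1}{167266}$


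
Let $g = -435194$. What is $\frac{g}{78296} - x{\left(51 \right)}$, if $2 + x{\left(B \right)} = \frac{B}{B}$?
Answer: $- \frac{178449}{39148} \approx -4.5583$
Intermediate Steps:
$x{\left(B \right)} = -1$ ($x{\left(B \right)} = -2 + \frac{B}{B} = -2 + 1 = -1$)
$\frac{g}{78296} - x{\left(51 \right)} = - \frac{435194}{78296} - -1 = \left(-435194\right) \frac{1}{78296} + 1 = - \frac{217597}{39148} + 1 = - \frac{178449}{39148}$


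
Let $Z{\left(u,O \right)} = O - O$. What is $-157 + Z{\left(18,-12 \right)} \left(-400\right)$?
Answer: $-157$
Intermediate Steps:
$Z{\left(u,O \right)} = 0$
$-157 + Z{\left(18,-12 \right)} \left(-400\right) = -157 + 0 \left(-400\right) = -157 + 0 = -157$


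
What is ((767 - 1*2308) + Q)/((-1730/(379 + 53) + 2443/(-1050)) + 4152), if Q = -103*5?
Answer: -11102400/22386611 ≈ -0.49594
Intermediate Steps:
Q = -515
((767 - 1*2308) + Q)/((-1730/(379 + 53) + 2443/(-1050)) + 4152) = ((767 - 1*2308) - 515)/((-1730/(379 + 53) + 2443/(-1050)) + 4152) = ((767 - 2308) - 515)/((-1730/432 + 2443*(-1/1050)) + 4152) = (-1541 - 515)/((-1730*1/432 - 349/150) + 4152) = -2056/((-865/216 - 349/150) + 4152) = -2056/(-34189/5400 + 4152) = -2056/22386611/5400 = -2056*5400/22386611 = -11102400/22386611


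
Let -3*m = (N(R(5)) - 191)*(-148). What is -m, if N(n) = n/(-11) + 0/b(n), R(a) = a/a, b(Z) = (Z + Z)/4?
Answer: 311096/33 ≈ 9427.2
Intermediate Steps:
b(Z) = Z/2 (b(Z) = (2*Z)*(¼) = Z/2)
R(a) = 1
N(n) = -n/11 (N(n) = n/(-11) + 0/((n/2)) = n*(-1/11) + 0*(2/n) = -n/11 + 0 = -n/11)
m = -311096/33 (m = -(-1/11*1 - 191)*(-148)/3 = -(-1/11 - 191)*(-148)/3 = -(-2102)*(-148)/33 = -⅓*311096/11 = -311096/33 ≈ -9427.2)
-m = -1*(-311096/33) = 311096/33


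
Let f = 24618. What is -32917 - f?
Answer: -57535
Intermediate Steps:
-32917 - f = -32917 - 1*24618 = -32917 - 24618 = -57535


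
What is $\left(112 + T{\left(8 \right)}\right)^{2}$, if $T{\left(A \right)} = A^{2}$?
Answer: $30976$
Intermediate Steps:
$\left(112 + T{\left(8 \right)}\right)^{2} = \left(112 + 8^{2}\right)^{2} = \left(112 + 64\right)^{2} = 176^{2} = 30976$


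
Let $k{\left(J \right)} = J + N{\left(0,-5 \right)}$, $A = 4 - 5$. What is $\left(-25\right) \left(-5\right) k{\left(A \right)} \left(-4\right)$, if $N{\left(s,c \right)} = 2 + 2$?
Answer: $-1500$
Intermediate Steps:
$N{\left(s,c \right)} = 4$
$A = -1$ ($A = 4 - 5 = -1$)
$k{\left(J \right)} = 4 + J$ ($k{\left(J \right)} = J + 4 = 4 + J$)
$\left(-25\right) \left(-5\right) k{\left(A \right)} \left(-4\right) = \left(-25\right) \left(-5\right) \left(4 - 1\right) \left(-4\right) = 125 \cdot 3 \left(-4\right) = 125 \left(-12\right) = -1500$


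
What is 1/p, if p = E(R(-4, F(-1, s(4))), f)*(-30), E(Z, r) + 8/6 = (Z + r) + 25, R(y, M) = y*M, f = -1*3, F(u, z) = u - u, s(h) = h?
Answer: -1/620 ≈ -0.0016129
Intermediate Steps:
F(u, z) = 0
f = -3
R(y, M) = M*y
E(Z, r) = 71/3 + Z + r (E(Z, r) = -4/3 + ((Z + r) + 25) = -4/3 + (25 + Z + r) = 71/3 + Z + r)
p = -620 (p = (71/3 + 0*(-4) - 3)*(-30) = (71/3 + 0 - 3)*(-30) = (62/3)*(-30) = -620)
1/p = 1/(-620) = -1/620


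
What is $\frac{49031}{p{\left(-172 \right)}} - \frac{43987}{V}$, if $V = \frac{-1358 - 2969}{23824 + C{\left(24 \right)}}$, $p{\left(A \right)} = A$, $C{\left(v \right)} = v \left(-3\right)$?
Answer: $\frac{179489869391}{744244} \approx 2.4117 \cdot 10^{5}$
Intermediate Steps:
$C{\left(v \right)} = - 3 v$
$V = - \frac{4327}{23752}$ ($V = \frac{-1358 - 2969}{23824 - 72} = - \frac{4327}{23824 - 72} = - \frac{4327}{23752} \approx -0.18217$)
$\frac{49031}{p{\left(-172 \right)}} - \frac{43987}{V} = \frac{49031}{-172} - \frac{43987}{- \frac{4327}{23752}} = 49031 \left(- \frac{1}{172}\right) - - \frac{1044779224}{4327} = - \frac{49031}{172} + \frac{1044779224}{4327} = \frac{179489869391}{744244}$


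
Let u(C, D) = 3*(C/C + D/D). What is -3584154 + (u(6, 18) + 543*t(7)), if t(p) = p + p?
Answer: -3576546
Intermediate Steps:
t(p) = 2*p
u(C, D) = 6 (u(C, D) = 3*(1 + 1) = 3*2 = 6)
-3584154 + (u(6, 18) + 543*t(7)) = -3584154 + (6 + 543*(2*7)) = -3584154 + (6 + 543*14) = -3584154 + (6 + 7602) = -3584154 + 7608 = -3576546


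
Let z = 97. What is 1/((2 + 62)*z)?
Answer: 1/6208 ≈ 0.00016108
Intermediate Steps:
1/((2 + 62)*z) = 1/((2 + 62)*97) = 1/(64*97) = 1/6208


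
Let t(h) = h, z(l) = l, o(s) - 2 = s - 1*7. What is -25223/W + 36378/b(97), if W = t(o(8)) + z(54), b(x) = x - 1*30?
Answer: 383605/3819 ≈ 100.45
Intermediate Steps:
o(s) = -5 + s (o(s) = 2 + (s - 1*7) = 2 + (s - 7) = 2 + (-7 + s) = -5 + s)
b(x) = -30 + x (b(x) = x - 30 = -30 + x)
W = 57 (W = (-5 + 8) + 54 = 3 + 54 = 57)
-25223/W + 36378/b(97) = -25223/57 + 36378/(-30 + 97) = -25223*1/57 + 36378/67 = -25223/57 + 36378*(1/67) = -25223/57 + 36378/67 = 383605/3819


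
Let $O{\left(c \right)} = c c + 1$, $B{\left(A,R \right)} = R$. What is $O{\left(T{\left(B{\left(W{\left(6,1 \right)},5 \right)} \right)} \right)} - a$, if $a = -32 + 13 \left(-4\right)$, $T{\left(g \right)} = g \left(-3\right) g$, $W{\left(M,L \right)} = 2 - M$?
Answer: $5710$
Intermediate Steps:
$T{\left(g \right)} = - 3 g^{2}$ ($T{\left(g \right)} = - 3 g g = - 3 g^{2}$)
$a = -84$ ($a = -32 - 52 = -84$)
$O{\left(c \right)} = 1 + c^{2}$ ($O{\left(c \right)} = c^{2} + 1 = 1 + c^{2}$)
$O{\left(T{\left(B{\left(W{\left(6,1 \right)},5 \right)} \right)} \right)} - a = \left(1 + \left(- 3 \cdot 5^{2}\right)^{2}\right) - -84 = \left(1 + \left(\left(-3\right) 25\right)^{2}\right) + 84 = \left(1 + \left(-75\right)^{2}\right) + 84 = \left(1 + 5625\right) + 84 = 5626 + 84 = 5710$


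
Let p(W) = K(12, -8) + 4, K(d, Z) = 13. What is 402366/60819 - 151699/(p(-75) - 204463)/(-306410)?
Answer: 763815961482463/115453442798980 ≈ 6.6158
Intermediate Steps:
p(W) = 17 (p(W) = 13 + 4 = 17)
402366/60819 - 151699/(p(-75) - 204463)/(-306410) = 402366/60819 - 151699/(17 - 204463)/(-306410) = 402366*(1/60819) - 151699/(-204446)*(-1/306410) = 134122/20273 - 151699*(-1/204446)*(-1/306410) = 134122/20273 + (151699/204446)*(-1/306410) = 134122/20273 - 151699/62644298860 = 763815961482463/115453442798980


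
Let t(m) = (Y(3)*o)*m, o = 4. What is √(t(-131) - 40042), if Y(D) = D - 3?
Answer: I*√40042 ≈ 200.1*I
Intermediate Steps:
Y(D) = -3 + D
t(m) = 0 (t(m) = ((-3 + 3)*4)*m = (0*4)*m = 0*m = 0)
√(t(-131) - 40042) = √(0 - 40042) = √(-40042) = I*√40042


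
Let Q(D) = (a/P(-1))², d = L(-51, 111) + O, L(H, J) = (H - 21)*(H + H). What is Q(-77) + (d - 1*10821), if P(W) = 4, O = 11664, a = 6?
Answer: 32757/4 ≈ 8189.3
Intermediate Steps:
L(H, J) = 2*H*(-21 + H) (L(H, J) = (-21 + H)*(2*H) = 2*H*(-21 + H))
d = 19008 (d = 2*(-51)*(-21 - 51) + 11664 = 2*(-51)*(-72) + 11664 = 7344 + 11664 = 19008)
Q(D) = 9/4 (Q(D) = (6/4)² = (6*(¼))² = (3/2)² = 9/4)
Q(-77) + (d - 1*10821) = 9/4 + (19008 - 1*10821) = 9/4 + (19008 - 10821) = 9/4 + 8187 = 32757/4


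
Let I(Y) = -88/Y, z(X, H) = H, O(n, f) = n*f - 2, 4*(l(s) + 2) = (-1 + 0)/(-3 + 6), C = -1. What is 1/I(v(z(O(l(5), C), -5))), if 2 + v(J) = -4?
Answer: 3/44 ≈ 0.068182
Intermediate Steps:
l(s) = -25/12 (l(s) = -2 + ((-1 + 0)/(-3 + 6))/4 = -2 + (-1/3)/4 = -2 + (-1*⅓)/4 = -2 + (¼)*(-⅓) = -2 - 1/12 = -25/12)
O(n, f) = -2 + f*n (O(n, f) = f*n - 2 = -2 + f*n)
v(J) = -6 (v(J) = -2 - 4 = -6)
1/I(v(z(O(l(5), C), -5))) = 1/(-88/(-6)) = 1/(-88*(-⅙)) = 1/(44/3) = 3/44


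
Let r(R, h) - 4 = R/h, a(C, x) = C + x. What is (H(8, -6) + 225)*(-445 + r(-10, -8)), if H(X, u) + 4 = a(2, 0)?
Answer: -392257/4 ≈ -98064.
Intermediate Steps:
H(X, u) = -2 (H(X, u) = -4 + (2 + 0) = -4 + 2 = -2)
r(R, h) = 4 + R/h
(H(8, -6) + 225)*(-445 + r(-10, -8)) = (-2 + 225)*(-445 + (4 - 10/(-8))) = 223*(-445 + (4 - 10*(-⅛))) = 223*(-445 + (4 + 5/4)) = 223*(-445 + 21/4) = 223*(-1759/4) = -392257/4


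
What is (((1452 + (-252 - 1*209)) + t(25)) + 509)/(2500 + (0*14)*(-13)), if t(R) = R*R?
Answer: 17/20 ≈ 0.85000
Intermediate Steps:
t(R) = R**2
(((1452 + (-252 - 1*209)) + t(25)) + 509)/(2500 + (0*14)*(-13)) = (((1452 + (-252 - 1*209)) + 25**2) + 509)/(2500 + (0*14)*(-13)) = (((1452 + (-252 - 209)) + 625) + 509)/(2500 + 0*(-13)) = (((1452 - 461) + 625) + 509)/(2500 + 0) = ((991 + 625) + 509)/2500 = (1616 + 509)*(1/2500) = 2125*(1/2500) = 17/20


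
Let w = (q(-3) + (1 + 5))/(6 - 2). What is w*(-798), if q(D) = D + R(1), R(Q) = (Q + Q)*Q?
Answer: -1995/2 ≈ -997.50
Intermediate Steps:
R(Q) = 2*Q**2 (R(Q) = (2*Q)*Q = 2*Q**2)
q(D) = 2 + D (q(D) = D + 2*1**2 = D + 2*1 = D + 2 = 2 + D)
w = 5/4 (w = ((2 - 3) + (1 + 5))/(6 - 2) = (-1 + 6)/4 = 5*(1/4) = 5/4 ≈ 1.2500)
w*(-798) = (5/4)*(-798) = -1995/2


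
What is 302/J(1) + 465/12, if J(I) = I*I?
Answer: 1363/4 ≈ 340.75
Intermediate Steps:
J(I) = I**2
302/J(1) + 465/12 = 302/(1**2) + 465/12 = 302/1 + 465*(1/12) = 302*1 + 155/4 = 302 + 155/4 = 1363/4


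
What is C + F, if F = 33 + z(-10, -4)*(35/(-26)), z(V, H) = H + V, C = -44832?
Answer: -582142/13 ≈ -44780.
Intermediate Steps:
F = 674/13 (F = 33 + (-4 - 10)*(35/(-26)) = 33 - 490*(-1)/26 = 33 - 14*(-35/26) = 33 + 245/13 = 674/13 ≈ 51.846)
C + F = -44832 + 674/13 = -582142/13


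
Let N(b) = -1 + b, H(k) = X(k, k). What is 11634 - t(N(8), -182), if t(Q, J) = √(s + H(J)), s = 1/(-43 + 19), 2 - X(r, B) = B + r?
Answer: 11634 - √52698/12 ≈ 11615.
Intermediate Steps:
X(r, B) = 2 - B - r (X(r, B) = 2 - (B + r) = 2 + (-B - r) = 2 - B - r)
H(k) = 2 - 2*k (H(k) = 2 - k - k = 2 - 2*k)
s = -1/24 (s = 1/(-24) = -1/24 ≈ -0.041667)
t(Q, J) = √(47/24 - 2*J) (t(Q, J) = √(-1/24 + (2 - 2*J)) = √(47/24 - 2*J))
11634 - t(N(8), -182) = 11634 - √(282 - 288*(-182))/12 = 11634 - √(282 + 52416)/12 = 11634 - √52698/12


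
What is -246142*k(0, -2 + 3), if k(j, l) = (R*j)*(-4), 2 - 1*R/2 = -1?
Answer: 0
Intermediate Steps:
R = 6 (R = 4 - 2*(-1) = 4 + 2 = 6)
k(j, l) = -24*j (k(j, l) = (6*j)*(-4) = -24*j)
-246142*k(0, -2 + 3) = -(-5907408)*0 = -246142*0 = 0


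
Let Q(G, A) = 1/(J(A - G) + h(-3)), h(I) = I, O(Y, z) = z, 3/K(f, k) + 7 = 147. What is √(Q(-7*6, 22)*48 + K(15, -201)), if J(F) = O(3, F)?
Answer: 3*√1637545/4270 ≈ 0.89906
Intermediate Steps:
K(f, k) = 3/140 (K(f, k) = 3/(-7 + 147) = 3/140)
J(F) = F
Q(G, A) = 1/(-3 + A - G) (Q(G, A) = 1/((A - G) - 3) = 1/(-3 + A - G))
√(Q(-7*6, 22)*48 + K(15, -201)) = √(48/(-3 + 22 - (-7)*6) + 3/140) = √(48/(-3 + 22 - 1*(-42)) + 3/140) = √(48/(-3 + 22 + 42) + 3/140) = √(48/61 + 3/140) = √(6903/8540) = 3*√1637545/4270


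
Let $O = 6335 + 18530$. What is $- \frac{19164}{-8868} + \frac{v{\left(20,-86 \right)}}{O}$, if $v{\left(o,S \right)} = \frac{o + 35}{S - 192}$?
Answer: $\frac{2207834789}{1021663066} \approx 2.161$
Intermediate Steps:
$O = 24865$
$v{\left(o,S \right)} = \frac{35 + o}{-192 + S}$
$- \frac{19164}{-8868} + \frac{v{\left(20,-86 \right)}}{O} = - \frac{19164}{-8868} + \frac{\frac{1}{-192 - 86} \left(35 + 20\right)}{24865} = \left(-19164\right) \left(- \frac{1}{8868}\right) + \frac{1}{-278} \cdot 55 \cdot \frac{1}{24865} = \frac{1597}{739} + \left(- \frac{1}{278}\right) 55 \cdot \frac{1}{24865} = \frac{1597}{739} - \frac{11}{1382494} = \frac{2207834789}{1021663066}$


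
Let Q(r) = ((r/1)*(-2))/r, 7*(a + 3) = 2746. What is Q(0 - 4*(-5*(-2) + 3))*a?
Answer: -5450/7 ≈ -778.57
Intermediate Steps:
a = 2725/7 (a = -3 + (⅐)*2746 = -3 + 2746/7 = 2725/7 ≈ 389.29)
Q(r) = -2 (Q(r) = ((1*r)*(-2))/r = (r*(-2))/r = (-2*r)/r = -2)
Q(0 - 4*(-5*(-2) + 3))*a = -2*2725/7 = -5450/7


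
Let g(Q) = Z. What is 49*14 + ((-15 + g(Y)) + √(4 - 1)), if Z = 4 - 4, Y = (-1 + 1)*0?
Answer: 671 + √3 ≈ 672.73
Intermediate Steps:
Y = 0 (Y = 0*0 = 0)
Z = 0
g(Q) = 0
49*14 + ((-15 + g(Y)) + √(4 - 1)) = 49*14 + ((-15 + 0) + √(4 - 1)) = 686 + (-15 + √3) = 671 + √3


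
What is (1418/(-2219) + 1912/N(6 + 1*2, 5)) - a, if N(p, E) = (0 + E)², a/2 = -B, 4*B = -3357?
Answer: -177815019/110950 ≈ -1602.7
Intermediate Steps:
B = -3357/4 (B = (¼)*(-3357) = -3357/4 ≈ -839.25)
a = 3357/2 (a = 2*(-1*(-3357/4)) = 2*(3357/4) = 3357/2 ≈ 1678.5)
N(p, E) = E²
(1418/(-2219) + 1912/N(6 + 1*2, 5)) - a = (1418/(-2219) + 1912/(5²)) - 1*3357/2 = (1418*(-1/2219) + 1912/25) - 3357/2 = (-1418/2219 + 1912*(1/25)) - 3357/2 = (-1418/2219 + 1912/25) - 3357/2 = 4207278/55475 - 3357/2 = -177815019/110950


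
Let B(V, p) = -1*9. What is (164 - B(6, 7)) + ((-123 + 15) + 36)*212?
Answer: -15091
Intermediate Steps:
B(V, p) = -9
(164 - B(6, 7)) + ((-123 + 15) + 36)*212 = (164 - 1*(-9)) + ((-123 + 15) + 36)*212 = (164 + 9) + (-108 + 36)*212 = 173 - 72*212 = 173 - 15264 = -15091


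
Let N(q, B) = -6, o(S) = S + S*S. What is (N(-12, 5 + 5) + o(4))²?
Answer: 196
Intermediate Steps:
o(S) = S + S²
(N(-12, 5 + 5) + o(4))² = (-6 + 4*(1 + 4))² = (-6 + 4*5)² = (-6 + 20)² = 14² = 196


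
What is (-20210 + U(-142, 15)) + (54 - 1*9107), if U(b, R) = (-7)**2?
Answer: -29214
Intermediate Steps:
U(b, R) = 49
(-20210 + U(-142, 15)) + (54 - 1*9107) = (-20210 + 49) + (54 - 1*9107) = -20161 + (54 - 9107) = -20161 - 9053 = -29214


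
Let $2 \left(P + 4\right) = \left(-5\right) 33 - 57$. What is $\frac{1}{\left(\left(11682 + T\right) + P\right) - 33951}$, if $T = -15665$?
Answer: $- \frac{1}{38049} \approx -2.6282 \cdot 10^{-5}$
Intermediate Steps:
$P = -115$ ($P = -4 + \frac{\left(-5\right) 33 - 57}{2} = -4 + \frac{-165 - 57}{2} = -4 + \frac{1}{2} \left(-222\right) = -4 - 111 = -115$)
$\frac{1}{\left(\left(11682 + T\right) + P\right) - 33951} = \frac{1}{\left(\left(11682 - 15665\right) - 115\right) - 33951} = \frac{1}{\left(-3983 - 115\right) - 33951} = \frac{1}{-4098 - 33951} = \frac{1}{-38049} = - \frac{1}{38049}$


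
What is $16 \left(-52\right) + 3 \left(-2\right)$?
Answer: $-838$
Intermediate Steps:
$16 \left(-52\right) + 3 \left(-2\right) = -832 - 6 = -838$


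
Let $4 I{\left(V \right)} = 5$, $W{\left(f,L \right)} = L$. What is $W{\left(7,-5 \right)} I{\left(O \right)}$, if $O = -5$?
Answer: $- \frac{25}{4} \approx -6.25$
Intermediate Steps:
$I{\left(V \right)} = \frac{5}{4}$ ($I{\left(V \right)} = \frac{1}{4} \cdot 5 = \frac{5}{4}$)
$W{\left(7,-5 \right)} I{\left(O \right)} = \left(-5\right) \frac{5}{4} = - \frac{25}{4}$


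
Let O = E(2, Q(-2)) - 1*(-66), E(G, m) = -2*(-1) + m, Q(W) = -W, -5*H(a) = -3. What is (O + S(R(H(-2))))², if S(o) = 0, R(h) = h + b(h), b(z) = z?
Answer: 4900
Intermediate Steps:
H(a) = ⅗ (H(a) = -⅕*(-3) = ⅗)
R(h) = 2*h (R(h) = h + h = 2*h)
E(G, m) = 2 + m
O = 70 (O = (2 - 1*(-2)) - 1*(-66) = (2 + 2) + 66 = 4 + 66 = 70)
(O + S(R(H(-2))))² = (70 + 0)² = 70² = 4900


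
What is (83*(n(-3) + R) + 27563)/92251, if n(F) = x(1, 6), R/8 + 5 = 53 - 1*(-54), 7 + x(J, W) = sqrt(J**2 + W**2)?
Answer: 94710/92251 + 83*sqrt(37)/92251 ≈ 1.0321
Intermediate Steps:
x(J, W) = -7 + sqrt(J**2 + W**2)
R = 816 (R = -40 + 8*(53 - 1*(-54)) = -40 + 8*(53 + 54) = -40 + 8*107 = -40 + 856 = 816)
n(F) = -7 + sqrt(37) (n(F) = -7 + sqrt(1**2 + 6**2) = -7 + sqrt(1 + 36) = -7 + sqrt(37))
(83*(n(-3) + R) + 27563)/92251 = (83*((-7 + sqrt(37)) + 816) + 27563)/92251 = (83*(809 + sqrt(37)) + 27563)*(1/92251) = ((67147 + 83*sqrt(37)) + 27563)*(1/92251) = (94710 + 83*sqrt(37))*(1/92251) = 94710/92251 + 83*sqrt(37)/92251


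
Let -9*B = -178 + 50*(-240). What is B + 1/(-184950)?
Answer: 250257899/184950 ≈ 1353.1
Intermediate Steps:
B = 12178/9 (B = -(-178 + 50*(-240))/9 = -(-178 - 12000)/9 = -⅑*(-12178) = 12178/9 ≈ 1353.1)
B + 1/(-184950) = 12178/9 + 1/(-184950) = 12178/9 - 1/184950 = 250257899/184950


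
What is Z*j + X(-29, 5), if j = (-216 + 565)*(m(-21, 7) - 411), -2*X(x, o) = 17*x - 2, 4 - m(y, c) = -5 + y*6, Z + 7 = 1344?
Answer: -257569881/2 ≈ -1.2878e+8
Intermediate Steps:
Z = 1337 (Z = -7 + 1344 = 1337)
m(y, c) = 9 - 6*y (m(y, c) = 4 - (-5 + y*6) = 4 - (-5 + 6*y) = 4 + (5 - 6*y) = 9 - 6*y)
X(x, o) = 1 - 17*x/2 (X(x, o) = -(17*x - 2)/2 = -(-2 + 17*x)/2 = 1 - 17*x/2)
j = -96324 (j = (-216 + 565)*((9 - 6*(-21)) - 411) = 349*((9 + 126) - 411) = 349*(135 - 411) = 349*(-276) = -96324)
Z*j + X(-29, 5) = 1337*(-96324) + (1 - 17/2*(-29)) = -128785188 + (1 + 493/2) = -128785188 + 495/2 = -257569881/2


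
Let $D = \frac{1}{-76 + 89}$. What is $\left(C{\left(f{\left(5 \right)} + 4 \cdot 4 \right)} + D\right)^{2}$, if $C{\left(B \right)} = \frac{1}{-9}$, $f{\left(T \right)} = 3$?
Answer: $\frac{16}{13689} \approx 0.0011688$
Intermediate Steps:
$D = \frac{1}{13} \approx 0.076923$
$C{\left(B \right)} = - \frac{1}{9}$
$\left(C{\left(f{\left(5 \right)} + 4 \cdot 4 \right)} + D\right)^{2} = \left(- \frac{1}{9} + \frac{1}{13}\right)^{2} = \left(- \frac{4}{117}\right)^{2} = \frac{16}{13689}$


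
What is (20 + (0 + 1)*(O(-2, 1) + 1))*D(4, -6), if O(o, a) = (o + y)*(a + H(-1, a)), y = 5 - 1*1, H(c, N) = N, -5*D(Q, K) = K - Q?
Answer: 50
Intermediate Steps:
D(Q, K) = -K/5 + Q/5 (D(Q, K) = -(K - Q)/5 = -K/5 + Q/5)
y = 4 (y = 5 - 1 = 4)
O(o, a) = 2*a*(4 + o) (O(o, a) = (o + 4)*(a + a) = (4 + o)*(2*a) = 2*a*(4 + o))
(20 + (0 + 1)*(O(-2, 1) + 1))*D(4, -6) = (20 + (0 + 1)*(2*1*(4 - 2) + 1))*(-1/5*(-6) + (1/5)*4) = (20 + 1*(2*1*2 + 1))*(6/5 + 4/5) = (20 + 1*(4 + 1))*2 = (20 + 1*5)*2 = (20 + 5)*2 = 25*2 = 50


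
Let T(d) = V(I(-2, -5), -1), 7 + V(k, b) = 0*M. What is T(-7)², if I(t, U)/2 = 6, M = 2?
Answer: 49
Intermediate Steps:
I(t, U) = 12 (I(t, U) = 2*6 = 12)
V(k, b) = -7 (V(k, b) = -7 + 0*2 = -7 + 0 = -7)
T(d) = -7
T(-7)² = (-7)² = 49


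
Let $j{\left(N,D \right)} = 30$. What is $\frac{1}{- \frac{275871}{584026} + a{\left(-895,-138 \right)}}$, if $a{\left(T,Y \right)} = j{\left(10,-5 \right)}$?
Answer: $\frac{584026}{17244909} \approx 0.033867$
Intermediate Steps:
$a{\left(T,Y \right)} = 30$
$\frac{1}{- \frac{275871}{584026} + a{\left(-895,-138 \right)}} = \frac{1}{- \frac{275871}{584026} + 30} = \frac{1}{\frac{17244909}{584026}} = \frac{584026}{17244909}$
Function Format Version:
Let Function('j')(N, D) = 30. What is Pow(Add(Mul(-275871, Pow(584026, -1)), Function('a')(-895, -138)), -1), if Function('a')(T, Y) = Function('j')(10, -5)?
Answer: Rational(584026, 17244909) ≈ 0.033867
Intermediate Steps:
Function('a')(T, Y) = 30
Pow(Add(Mul(-275871, Pow(584026, -1)), Function('a')(-895, -138)), -1) = Pow(Add(Mul(-275871, Pow(584026, -1)), 30), -1) = Pow(Add(Mul(-275871, Rational(1, 584026)), 30), -1) = Pow(Add(Rational(-275871, 584026), 30), -1) = Pow(Rational(17244909, 584026), -1) = Rational(584026, 17244909)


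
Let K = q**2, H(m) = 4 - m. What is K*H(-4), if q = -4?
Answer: 128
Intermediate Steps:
K = 16 (K = (-4)**2 = 16)
K*H(-4) = 16*(4 - 1*(-4)) = 16*(4 + 4) = 16*8 = 128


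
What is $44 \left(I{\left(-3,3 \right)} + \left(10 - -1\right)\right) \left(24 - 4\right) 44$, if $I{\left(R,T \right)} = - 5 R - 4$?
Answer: $851840$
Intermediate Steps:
$I{\left(R,T \right)} = -4 - 5 R$
$44 \left(I{\left(-3,3 \right)} + \left(10 - -1\right)\right) \left(24 - 4\right) 44 = 44 \left(\left(-4 - -15\right) + \left(10 - -1\right)\right) \left(24 - 4\right) 44 = 44 \left(\left(-4 + 15\right) + \left(10 + 1\right)\right) 20 \cdot 44 = 44 \left(11 + 11\right) 20 \cdot 44 = 44 \cdot 22 \cdot 20 \cdot 44 = 44 \cdot 440 \cdot 44 = 19360 \cdot 44 = 851840$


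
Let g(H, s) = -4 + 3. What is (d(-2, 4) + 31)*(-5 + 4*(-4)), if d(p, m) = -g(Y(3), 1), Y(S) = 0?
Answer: -672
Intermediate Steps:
g(H, s) = -1
d(p, m) = 1 (d(p, m) = -1*(-1) = 1)
(d(-2, 4) + 31)*(-5 + 4*(-4)) = (1 + 31)*(-5 + 4*(-4)) = 32*(-5 - 16) = 32*(-21) = -672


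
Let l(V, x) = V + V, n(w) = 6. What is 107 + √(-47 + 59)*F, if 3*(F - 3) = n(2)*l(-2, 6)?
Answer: 107 - 10*√3 ≈ 89.679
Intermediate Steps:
l(V, x) = 2*V
F = -5 (F = 3 + (6*(2*(-2)))/3 = 3 + (6*(-4))/3 = 3 + (⅓)*(-24) = 3 - 8 = -5)
107 + √(-47 + 59)*F = 107 + √(-47 + 59)*(-5) = 107 + √12*(-5) = 107 + (2*√3)*(-5) = 107 - 10*√3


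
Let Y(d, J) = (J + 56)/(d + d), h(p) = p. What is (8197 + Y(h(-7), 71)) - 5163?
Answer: 42349/14 ≈ 3024.9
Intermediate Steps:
Y(d, J) = (56 + J)/(2*d) (Y(d, J) = (56 + J)/((2*d)) = (56 + J)*(1/(2*d)) = (56 + J)/(2*d))
(8197 + Y(h(-7), 71)) - 5163 = (8197 + (½)*(56 + 71)/(-7)) - 5163 = (8197 + (½)*(-⅐)*127) - 5163 = (8197 - 127/14) - 5163 = 114631/14 - 5163 = 42349/14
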